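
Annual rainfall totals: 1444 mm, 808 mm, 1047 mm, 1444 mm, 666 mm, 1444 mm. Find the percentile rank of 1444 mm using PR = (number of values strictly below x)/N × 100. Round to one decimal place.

50.0

N = 6.
Strictly below 1444: 3. Equal to 1444: 3.
PR = 3/6 × 100 = 50.0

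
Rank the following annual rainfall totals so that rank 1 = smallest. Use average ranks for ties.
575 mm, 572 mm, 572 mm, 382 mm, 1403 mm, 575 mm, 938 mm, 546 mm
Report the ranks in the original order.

5.5, 3.5, 3.5, 1, 8, 5.5, 7, 2

Sorted (ascending): 382, 546, 572, 572, 575, 575, 938, 1403
The 2 values of 572 occupy positions 3–4 → average rank (3+4)/2 = 3.5.
The 2 values of 575 occupy positions 5–6 → average rank (5+6)/2 = 5.5.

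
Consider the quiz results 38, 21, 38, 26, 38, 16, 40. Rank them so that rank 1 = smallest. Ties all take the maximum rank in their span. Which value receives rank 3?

26

Sorted (ascending): 16, 21, 26, 38, 38, 38, 40
The 3 values of 38 occupy positions 4–6 → each gets rank 6.
Rank 3 → value 26.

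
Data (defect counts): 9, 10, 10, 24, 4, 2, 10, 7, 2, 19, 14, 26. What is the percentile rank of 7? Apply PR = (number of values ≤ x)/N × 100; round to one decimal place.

N = 12.
Strictly below 7: 3. Equal to 7: 1.
PR = 4/12 × 100 = 33.3

33.3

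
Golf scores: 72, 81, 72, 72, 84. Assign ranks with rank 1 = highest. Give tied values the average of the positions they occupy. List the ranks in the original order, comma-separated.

Sorted (descending): 84, 81, 72, 72, 72
The 3 values of 72 occupy positions 3–5 → average rank 4.

4, 2, 4, 4, 1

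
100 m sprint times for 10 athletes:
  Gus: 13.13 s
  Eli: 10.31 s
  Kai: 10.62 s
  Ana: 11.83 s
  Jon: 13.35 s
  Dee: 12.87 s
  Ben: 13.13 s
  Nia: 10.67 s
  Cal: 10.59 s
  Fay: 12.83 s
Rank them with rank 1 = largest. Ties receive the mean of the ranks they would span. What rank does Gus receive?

2.5

Sorted (descending): 13.35, 13.13, 13.13, 12.87, 12.83, 11.83, 10.67, 10.62, 10.59, 10.31
The 2 values of 13.13 occupy positions 2–3 → average rank (2+3)/2 = 2.5.
Gus has value 13.13 s → rank 2.5.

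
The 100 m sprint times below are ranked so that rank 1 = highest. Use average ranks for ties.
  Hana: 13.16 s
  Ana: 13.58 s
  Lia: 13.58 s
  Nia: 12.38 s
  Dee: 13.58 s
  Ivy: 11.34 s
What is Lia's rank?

2

Sorted (descending): 13.58, 13.58, 13.58, 13.16, 12.38, 11.34
The 3 values of 13.58 occupy positions 1–3 → average rank 2.
Lia has value 13.58 s → rank 2.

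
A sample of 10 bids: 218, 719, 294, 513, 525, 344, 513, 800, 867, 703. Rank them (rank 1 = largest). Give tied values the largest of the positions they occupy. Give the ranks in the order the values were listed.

10, 3, 9, 7, 5, 8, 7, 2, 1, 4

Sorted (descending): 867, 800, 719, 703, 525, 513, 513, 344, 294, 218
The 2 values of 513 occupy positions 6–7 → each gets rank 7.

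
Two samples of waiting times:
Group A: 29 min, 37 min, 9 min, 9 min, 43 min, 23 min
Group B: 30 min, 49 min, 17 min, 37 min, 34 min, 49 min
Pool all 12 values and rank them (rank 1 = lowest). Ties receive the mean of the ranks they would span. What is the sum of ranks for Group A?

Sorted (ascending): 9, 9, 17, 23, 29, 30, 34, 37, 37, 43, 49, 49
The 2 values of 9 occupy positions 1–2 → average rank (1+2)/2 = 1.5.
The 2 values of 37 occupy positions 8–9 → average rank (8+9)/2 = 8.5.
The 2 values of 49 occupy positions 11–12 → average rank (11+12)/2 = 11.5.
Group A values → pooled ranks: 29→5, 37→8.5, 9→1.5, 9→1.5, 43→10, 23→4
Rank sum = 5 + 8.5 + 1.5 + 1.5 + 10 + 4 = 30.5

30.5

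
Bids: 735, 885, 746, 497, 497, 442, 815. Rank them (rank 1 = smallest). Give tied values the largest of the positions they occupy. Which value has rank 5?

Sorted (ascending): 442, 497, 497, 735, 746, 815, 885
The 2 values of 497 occupy positions 2–3 → each gets rank 3.
Rank 5 → value 746.

746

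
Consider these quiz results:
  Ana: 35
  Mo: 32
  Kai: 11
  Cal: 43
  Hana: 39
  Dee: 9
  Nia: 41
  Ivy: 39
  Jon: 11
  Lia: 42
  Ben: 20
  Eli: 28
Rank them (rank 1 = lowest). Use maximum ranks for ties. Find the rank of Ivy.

9

Sorted (ascending): 9, 11, 11, 20, 28, 32, 35, 39, 39, 41, 42, 43
The 2 values of 11 occupy positions 2–3 → each gets rank 3.
The 2 values of 39 occupy positions 8–9 → each gets rank 9.
Ivy has value 39 → rank 9.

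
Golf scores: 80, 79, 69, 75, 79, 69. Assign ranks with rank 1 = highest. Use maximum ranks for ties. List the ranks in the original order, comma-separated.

1, 3, 6, 4, 3, 6

Sorted (descending): 80, 79, 79, 75, 69, 69
The 2 values of 79 occupy positions 2–3 → each gets rank 3.
The 2 values of 69 occupy positions 5–6 → each gets rank 6.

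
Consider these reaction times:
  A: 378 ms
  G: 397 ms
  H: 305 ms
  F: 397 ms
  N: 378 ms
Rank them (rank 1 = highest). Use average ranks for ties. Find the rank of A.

Sorted (descending): 397, 397, 378, 378, 305
The 2 values of 397 occupy positions 1–2 → average rank (1+2)/2 = 1.5.
The 2 values of 378 occupy positions 3–4 → average rank (3+4)/2 = 3.5.
A has value 378 ms → rank 3.5.

3.5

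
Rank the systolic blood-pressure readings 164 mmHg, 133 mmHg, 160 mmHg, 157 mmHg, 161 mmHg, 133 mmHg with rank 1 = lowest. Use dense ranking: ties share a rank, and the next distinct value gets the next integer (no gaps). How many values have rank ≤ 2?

3

Sorted (ascending): 133, 133, 157, 160, 161, 164
The 2 values of 133 share dense rank 1.
Remaining distinct values take the next consecutive integers.
Ranks ≤ 2: {1, 1, 2} → 3 values.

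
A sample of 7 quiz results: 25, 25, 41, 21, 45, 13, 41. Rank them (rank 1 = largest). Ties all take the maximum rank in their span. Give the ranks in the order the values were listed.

5, 5, 3, 6, 1, 7, 3

Sorted (descending): 45, 41, 41, 25, 25, 21, 13
The 2 values of 41 occupy positions 2–3 → each gets rank 3.
The 2 values of 25 occupy positions 4–5 → each gets rank 5.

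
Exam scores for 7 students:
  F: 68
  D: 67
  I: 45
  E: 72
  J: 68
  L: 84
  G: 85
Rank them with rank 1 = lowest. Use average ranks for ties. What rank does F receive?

3.5

Sorted (ascending): 45, 67, 68, 68, 72, 84, 85
The 2 values of 68 occupy positions 3–4 → average rank (3+4)/2 = 3.5.
F has value 68 → rank 3.5.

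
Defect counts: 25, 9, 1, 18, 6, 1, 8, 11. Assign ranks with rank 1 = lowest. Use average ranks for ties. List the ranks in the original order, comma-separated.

Sorted (ascending): 1, 1, 6, 8, 9, 11, 18, 25
The 2 values of 1 occupy positions 1–2 → average rank (1+2)/2 = 1.5.

8, 5, 1.5, 7, 3, 1.5, 4, 6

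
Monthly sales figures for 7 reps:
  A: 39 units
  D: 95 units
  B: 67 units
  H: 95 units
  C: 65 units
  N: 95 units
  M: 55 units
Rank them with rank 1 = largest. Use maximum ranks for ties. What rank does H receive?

3

Sorted (descending): 95, 95, 95, 67, 65, 55, 39
The 3 values of 95 occupy positions 1–3 → each gets rank 3.
H has value 95 units → rank 3.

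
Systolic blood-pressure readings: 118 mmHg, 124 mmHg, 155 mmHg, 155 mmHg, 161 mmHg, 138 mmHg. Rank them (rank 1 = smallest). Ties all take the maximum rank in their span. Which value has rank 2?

Sorted (ascending): 118, 124, 138, 155, 155, 161
The 2 values of 155 occupy positions 4–5 → each gets rank 5.
Rank 2 → value 124.

124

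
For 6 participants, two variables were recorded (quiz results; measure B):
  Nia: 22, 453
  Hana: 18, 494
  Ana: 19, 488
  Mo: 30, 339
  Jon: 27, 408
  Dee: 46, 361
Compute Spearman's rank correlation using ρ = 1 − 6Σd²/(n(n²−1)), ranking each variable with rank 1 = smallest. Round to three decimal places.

Ranks of variable 1: 3, 1, 2, 5, 4, 6
Ranks of variable 2: 4, 6, 5, 1, 3, 2
d = r₁ − r₂: -1, -5, -3, 4, 1, 4
d²: 1, 25, 9, 16, 1, 16; Σd² = 68
ρ = 1 − 6·68/(6·35) = 1 − 408/210 = -0.943

-0.943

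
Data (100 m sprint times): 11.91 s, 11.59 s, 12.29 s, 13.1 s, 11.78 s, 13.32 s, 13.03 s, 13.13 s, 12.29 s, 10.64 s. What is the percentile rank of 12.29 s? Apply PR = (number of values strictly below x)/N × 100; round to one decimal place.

N = 10.
Strictly below 12.29: 4. Equal to 12.29: 2.
PR = 4/10 × 100 = 40.0

40.0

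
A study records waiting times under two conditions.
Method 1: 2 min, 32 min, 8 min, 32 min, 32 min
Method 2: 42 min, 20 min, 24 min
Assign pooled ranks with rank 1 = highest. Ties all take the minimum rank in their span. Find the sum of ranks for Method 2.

Sorted (descending): 42, 32, 32, 32, 24, 20, 8, 2
The 3 values of 32 occupy positions 2–4 → each gets rank 2.
Method 2 values → pooled ranks: 42→1, 20→6, 24→5
Rank sum = 1 + 6 + 5 = 12

12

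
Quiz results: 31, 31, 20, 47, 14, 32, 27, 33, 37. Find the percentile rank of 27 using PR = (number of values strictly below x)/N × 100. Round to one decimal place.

N = 9.
Strictly below 27: 2. Equal to 27: 1.
PR = 2/9 × 100 = 22.2

22.2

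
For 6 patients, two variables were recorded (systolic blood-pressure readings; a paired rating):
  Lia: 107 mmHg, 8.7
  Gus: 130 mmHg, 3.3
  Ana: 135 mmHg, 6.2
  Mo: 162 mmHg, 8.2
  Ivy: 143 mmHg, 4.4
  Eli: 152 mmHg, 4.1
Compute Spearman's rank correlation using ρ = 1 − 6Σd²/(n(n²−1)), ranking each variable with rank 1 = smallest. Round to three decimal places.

-0.086

Ranks of variable 1: 1, 2, 3, 6, 4, 5
Ranks of variable 2: 6, 1, 4, 5, 3, 2
d = r₁ − r₂: -5, 1, -1, 1, 1, 3
d²: 25, 1, 1, 1, 1, 9; Σd² = 38
ρ = 1 − 6·38/(6·35) = 1 − 228/210 = -0.086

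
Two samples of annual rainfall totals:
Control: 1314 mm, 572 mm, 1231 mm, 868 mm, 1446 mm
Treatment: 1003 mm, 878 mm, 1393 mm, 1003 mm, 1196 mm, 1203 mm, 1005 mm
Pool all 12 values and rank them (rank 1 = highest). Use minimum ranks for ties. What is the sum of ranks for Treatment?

46

Sorted (descending): 1446, 1393, 1314, 1231, 1203, 1196, 1005, 1003, 1003, 878, 868, 572
The 2 values of 1003 occupy positions 8–9 → each gets rank 8.
Treatment values → pooled ranks: 1003→8, 878→10, 1393→2, 1003→8, 1196→6, 1203→5, 1005→7
Rank sum = 8 + 10 + 2 + 8 + 6 + 5 + 7 = 46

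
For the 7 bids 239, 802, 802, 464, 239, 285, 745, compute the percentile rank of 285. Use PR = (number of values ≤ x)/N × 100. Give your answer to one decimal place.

N = 7.
Strictly below 285: 2. Equal to 285: 1.
PR = 3/7 × 100 = 42.9

42.9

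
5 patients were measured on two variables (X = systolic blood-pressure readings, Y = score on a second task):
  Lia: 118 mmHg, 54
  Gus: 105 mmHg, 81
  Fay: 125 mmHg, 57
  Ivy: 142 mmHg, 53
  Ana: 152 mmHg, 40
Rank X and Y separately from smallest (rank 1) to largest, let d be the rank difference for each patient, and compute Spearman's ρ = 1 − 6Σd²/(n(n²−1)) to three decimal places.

Ranks of variable 1: 2, 1, 3, 4, 5
Ranks of variable 2: 3, 5, 4, 2, 1
d = r₁ − r₂: -1, -4, -1, 2, 4
d²: 1, 16, 1, 4, 16; Σd² = 38
ρ = 1 − 6·38/(5·24) = 1 − 228/120 = -0.900

-0.900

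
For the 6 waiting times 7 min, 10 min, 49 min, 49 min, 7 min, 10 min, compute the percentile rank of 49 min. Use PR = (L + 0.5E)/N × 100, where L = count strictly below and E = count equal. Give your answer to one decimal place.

N = 6.
Strictly below 49: 4. Equal to 49: 2.
PR = (4 + 0.5·2)/6 × 100 = 83.3

83.3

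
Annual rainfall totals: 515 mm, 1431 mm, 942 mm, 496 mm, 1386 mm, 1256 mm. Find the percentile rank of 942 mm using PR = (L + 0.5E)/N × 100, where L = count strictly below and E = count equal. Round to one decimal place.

N = 6.
Strictly below 942: 2. Equal to 942: 1.
PR = (2 + 0.5·1)/6 × 100 = 41.7

41.7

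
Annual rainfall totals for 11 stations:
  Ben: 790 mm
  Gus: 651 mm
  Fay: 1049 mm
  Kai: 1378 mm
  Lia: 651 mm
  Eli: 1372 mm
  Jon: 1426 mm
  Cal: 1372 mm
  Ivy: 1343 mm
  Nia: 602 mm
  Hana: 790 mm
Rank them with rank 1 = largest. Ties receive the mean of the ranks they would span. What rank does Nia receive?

Sorted (descending): 1426, 1378, 1372, 1372, 1343, 1049, 790, 790, 651, 651, 602
The 2 values of 1372 occupy positions 3–4 → average rank (3+4)/2 = 3.5.
The 2 values of 790 occupy positions 7–8 → average rank (7+8)/2 = 7.5.
The 2 values of 651 occupy positions 9–10 → average rank (9+10)/2 = 9.5.
Nia has value 602 mm → rank 11.

11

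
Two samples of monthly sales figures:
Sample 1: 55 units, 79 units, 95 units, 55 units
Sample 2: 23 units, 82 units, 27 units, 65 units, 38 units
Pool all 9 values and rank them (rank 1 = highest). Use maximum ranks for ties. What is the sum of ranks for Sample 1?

16

Sorted (descending): 95, 82, 79, 65, 55, 55, 38, 27, 23
The 2 values of 55 occupy positions 5–6 → each gets rank 6.
Sample 1 values → pooled ranks: 55→6, 79→3, 95→1, 55→6
Rank sum = 6 + 3 + 1 + 6 = 16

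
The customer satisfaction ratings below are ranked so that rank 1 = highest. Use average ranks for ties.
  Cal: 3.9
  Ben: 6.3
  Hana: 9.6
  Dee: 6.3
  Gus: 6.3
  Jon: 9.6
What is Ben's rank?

Sorted (descending): 9.6, 9.6, 6.3, 6.3, 6.3, 3.9
The 2 values of 9.6 occupy positions 1–2 → average rank (1+2)/2 = 1.5.
The 3 values of 6.3 occupy positions 3–5 → average rank 4.
Ben has value 6.3 → rank 4.

4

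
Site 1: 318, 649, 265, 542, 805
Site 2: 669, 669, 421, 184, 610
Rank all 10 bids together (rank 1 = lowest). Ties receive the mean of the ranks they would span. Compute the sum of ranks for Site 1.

Sorted (ascending): 184, 265, 318, 421, 542, 610, 649, 669, 669, 805
The 2 values of 669 occupy positions 8–9 → average rank (8+9)/2 = 8.5.
Site 1 values → pooled ranks: 318→3, 649→7, 265→2, 542→5, 805→10
Rank sum = 3 + 7 + 2 + 5 + 10 = 27

27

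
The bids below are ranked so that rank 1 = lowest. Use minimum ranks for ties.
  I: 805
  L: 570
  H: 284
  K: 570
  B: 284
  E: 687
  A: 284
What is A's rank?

1

Sorted (ascending): 284, 284, 284, 570, 570, 687, 805
The 3 values of 284 occupy positions 1–3 → each gets rank 1.
The 2 values of 570 occupy positions 4–5 → each gets rank 4.
A has value 284 → rank 1.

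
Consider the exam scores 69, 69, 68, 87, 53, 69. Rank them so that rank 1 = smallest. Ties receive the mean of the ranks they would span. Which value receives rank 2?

Sorted (ascending): 53, 68, 69, 69, 69, 87
The 3 values of 69 occupy positions 3–5 → average rank 4.
Rank 2 → value 68.

68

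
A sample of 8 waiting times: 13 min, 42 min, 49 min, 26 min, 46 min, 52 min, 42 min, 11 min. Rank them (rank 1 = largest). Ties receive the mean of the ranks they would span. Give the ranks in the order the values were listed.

Sorted (descending): 52, 49, 46, 42, 42, 26, 13, 11
The 2 values of 42 occupy positions 4–5 → average rank (4+5)/2 = 4.5.

7, 4.5, 2, 6, 3, 1, 4.5, 8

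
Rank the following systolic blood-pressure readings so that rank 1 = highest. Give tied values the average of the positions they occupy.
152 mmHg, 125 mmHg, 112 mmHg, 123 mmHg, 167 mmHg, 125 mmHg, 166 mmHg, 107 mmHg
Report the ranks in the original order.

3, 4.5, 7, 6, 1, 4.5, 2, 8

Sorted (descending): 167, 166, 152, 125, 125, 123, 112, 107
The 2 values of 125 occupy positions 4–5 → average rank (4+5)/2 = 4.5.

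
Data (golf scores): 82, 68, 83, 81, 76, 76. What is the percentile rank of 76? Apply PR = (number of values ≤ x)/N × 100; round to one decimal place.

N = 6.
Strictly below 76: 1. Equal to 76: 2.
PR = 3/6 × 100 = 50.0

50.0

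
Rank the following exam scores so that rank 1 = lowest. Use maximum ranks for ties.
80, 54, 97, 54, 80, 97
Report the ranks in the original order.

4, 2, 6, 2, 4, 6

Sorted (ascending): 54, 54, 80, 80, 97, 97
The 2 values of 54 occupy positions 1–2 → each gets rank 2.
The 2 values of 80 occupy positions 3–4 → each gets rank 4.
The 2 values of 97 occupy positions 5–6 → each gets rank 6.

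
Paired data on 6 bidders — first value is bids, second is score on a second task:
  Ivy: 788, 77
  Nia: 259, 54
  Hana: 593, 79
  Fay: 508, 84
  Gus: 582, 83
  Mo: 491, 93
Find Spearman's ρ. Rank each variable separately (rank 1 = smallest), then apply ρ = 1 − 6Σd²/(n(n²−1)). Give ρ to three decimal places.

Ranks of variable 1: 6, 1, 5, 3, 4, 2
Ranks of variable 2: 2, 1, 3, 5, 4, 6
d = r₁ − r₂: 4, 0, 2, -2, 0, -4
d²: 16, 0, 4, 4, 0, 16; Σd² = 40
ρ = 1 − 6·40/(6·35) = 1 − 240/210 = -0.143

-0.143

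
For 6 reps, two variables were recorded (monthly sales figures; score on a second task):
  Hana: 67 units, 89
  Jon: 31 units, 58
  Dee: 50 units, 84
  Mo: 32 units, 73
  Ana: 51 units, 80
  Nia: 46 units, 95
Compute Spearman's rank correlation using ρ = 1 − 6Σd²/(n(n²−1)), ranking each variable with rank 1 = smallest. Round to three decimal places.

0.600

Ranks of variable 1: 6, 1, 4, 2, 5, 3
Ranks of variable 2: 5, 1, 4, 2, 3, 6
d = r₁ − r₂: 1, 0, 0, 0, 2, -3
d²: 1, 0, 0, 0, 4, 9; Σd² = 14
ρ = 1 − 6·14/(6·35) = 1 − 84/210 = 0.600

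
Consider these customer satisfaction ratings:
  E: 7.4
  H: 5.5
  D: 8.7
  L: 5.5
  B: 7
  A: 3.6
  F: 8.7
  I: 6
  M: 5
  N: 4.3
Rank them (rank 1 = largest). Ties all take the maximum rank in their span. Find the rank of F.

Sorted (descending): 8.7, 8.7, 7.4, 7, 6, 5.5, 5.5, 5, 4.3, 3.6
The 2 values of 8.7 occupy positions 1–2 → each gets rank 2.
The 2 values of 5.5 occupy positions 6–7 → each gets rank 7.
F has value 8.7 → rank 2.

2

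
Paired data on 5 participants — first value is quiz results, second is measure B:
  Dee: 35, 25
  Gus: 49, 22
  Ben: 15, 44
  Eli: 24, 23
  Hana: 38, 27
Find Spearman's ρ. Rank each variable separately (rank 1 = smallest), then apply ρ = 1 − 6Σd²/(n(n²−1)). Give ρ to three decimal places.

-0.600

Ranks of variable 1: 3, 5, 1, 2, 4
Ranks of variable 2: 3, 1, 5, 2, 4
d = r₁ − r₂: 0, 4, -4, 0, 0
d²: 0, 16, 16, 0, 0; Σd² = 32
ρ = 1 − 6·32/(5·24) = 1 − 192/120 = -0.600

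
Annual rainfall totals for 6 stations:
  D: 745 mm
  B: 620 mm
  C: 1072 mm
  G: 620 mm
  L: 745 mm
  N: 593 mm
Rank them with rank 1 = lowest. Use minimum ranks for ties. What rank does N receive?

1

Sorted (ascending): 593, 620, 620, 745, 745, 1072
The 2 values of 620 occupy positions 2–3 → each gets rank 2.
The 2 values of 745 occupy positions 4–5 → each gets rank 4.
N has value 593 mm → rank 1.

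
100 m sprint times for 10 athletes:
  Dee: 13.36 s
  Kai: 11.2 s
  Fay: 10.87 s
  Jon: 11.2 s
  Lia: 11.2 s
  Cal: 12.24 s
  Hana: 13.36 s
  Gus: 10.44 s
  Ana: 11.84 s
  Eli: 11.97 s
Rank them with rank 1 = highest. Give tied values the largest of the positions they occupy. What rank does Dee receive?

Sorted (descending): 13.36, 13.36, 12.24, 11.97, 11.84, 11.2, 11.2, 11.2, 10.87, 10.44
The 2 values of 13.36 occupy positions 1–2 → each gets rank 2.
The 3 values of 11.2 occupy positions 6–8 → each gets rank 8.
Dee has value 13.36 s → rank 2.

2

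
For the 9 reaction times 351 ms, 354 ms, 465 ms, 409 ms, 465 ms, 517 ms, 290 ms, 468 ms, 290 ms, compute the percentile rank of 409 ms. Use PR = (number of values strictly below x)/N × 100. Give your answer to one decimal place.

44.4

N = 9.
Strictly below 409: 4. Equal to 409: 1.
PR = 4/9 × 100 = 44.4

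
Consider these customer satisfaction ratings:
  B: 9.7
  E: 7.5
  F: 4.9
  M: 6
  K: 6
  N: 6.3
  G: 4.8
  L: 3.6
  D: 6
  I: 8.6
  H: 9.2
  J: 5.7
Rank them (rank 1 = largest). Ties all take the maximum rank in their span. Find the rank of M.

Sorted (descending): 9.7, 9.2, 8.6, 7.5, 6.3, 6, 6, 6, 5.7, 4.9, 4.8, 3.6
The 3 values of 6 occupy positions 6–8 → each gets rank 8.
M has value 6 → rank 8.

8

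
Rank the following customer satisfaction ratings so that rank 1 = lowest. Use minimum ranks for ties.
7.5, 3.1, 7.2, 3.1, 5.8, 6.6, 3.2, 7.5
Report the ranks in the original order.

Sorted (ascending): 3.1, 3.1, 3.2, 5.8, 6.6, 7.2, 7.5, 7.5
The 2 values of 3.1 occupy positions 1–2 → each gets rank 1.
The 2 values of 7.5 occupy positions 7–8 → each gets rank 7.

7, 1, 6, 1, 4, 5, 3, 7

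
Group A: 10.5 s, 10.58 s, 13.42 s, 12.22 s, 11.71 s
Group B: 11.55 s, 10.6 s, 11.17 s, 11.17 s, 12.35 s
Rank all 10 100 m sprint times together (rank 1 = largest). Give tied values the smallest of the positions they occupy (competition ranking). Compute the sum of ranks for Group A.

27

Sorted (descending): 13.42, 12.35, 12.22, 11.71, 11.55, 11.17, 11.17, 10.6, 10.58, 10.5
The 2 values of 11.17 occupy positions 6–7 → each gets rank 6.
Group A values → pooled ranks: 10.5→10, 10.58→9, 13.42→1, 12.22→3, 11.71→4
Rank sum = 10 + 9 + 1 + 3 + 4 = 27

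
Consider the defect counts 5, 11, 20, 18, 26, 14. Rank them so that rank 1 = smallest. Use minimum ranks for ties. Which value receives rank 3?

14

Sorted (ascending): 5, 11, 14, 18, 20, 26
No ties — each value takes its position as its rank.
Rank 3 → value 14.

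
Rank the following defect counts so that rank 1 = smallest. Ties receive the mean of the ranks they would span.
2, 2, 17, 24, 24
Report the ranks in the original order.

Sorted (ascending): 2, 2, 17, 24, 24
The 2 values of 2 occupy positions 1–2 → average rank (1+2)/2 = 1.5.
The 2 values of 24 occupy positions 4–5 → average rank (4+5)/2 = 4.5.

1.5, 1.5, 3, 4.5, 4.5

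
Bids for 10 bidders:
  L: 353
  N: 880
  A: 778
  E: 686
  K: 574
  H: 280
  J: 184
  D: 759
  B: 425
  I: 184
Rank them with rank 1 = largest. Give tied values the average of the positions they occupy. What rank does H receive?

Sorted (descending): 880, 778, 759, 686, 574, 425, 353, 280, 184, 184
The 2 values of 184 occupy positions 9–10 → average rank (9+10)/2 = 9.5.
H has value 280 → rank 8.

8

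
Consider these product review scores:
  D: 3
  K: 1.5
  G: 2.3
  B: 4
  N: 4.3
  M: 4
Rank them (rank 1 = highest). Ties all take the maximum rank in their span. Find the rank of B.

Sorted (descending): 4.3, 4, 4, 3, 2.3, 1.5
The 2 values of 4 occupy positions 2–3 → each gets rank 3.
B has value 4 → rank 3.

3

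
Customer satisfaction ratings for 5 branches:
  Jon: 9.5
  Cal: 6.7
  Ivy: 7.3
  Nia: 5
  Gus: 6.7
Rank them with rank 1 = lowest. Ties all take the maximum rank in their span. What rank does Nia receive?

Sorted (ascending): 5, 6.7, 6.7, 7.3, 9.5
The 2 values of 6.7 occupy positions 2–3 → each gets rank 3.
Nia has value 5 → rank 1.

1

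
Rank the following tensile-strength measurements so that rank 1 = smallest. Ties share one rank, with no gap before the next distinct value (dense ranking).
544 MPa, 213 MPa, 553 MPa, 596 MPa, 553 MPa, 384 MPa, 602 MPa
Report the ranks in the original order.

Sorted (ascending): 213, 384, 544, 553, 553, 596, 602
The 2 values of 553 share dense rank 4.
Remaining distinct values take the next consecutive integers.

3, 1, 4, 5, 4, 2, 6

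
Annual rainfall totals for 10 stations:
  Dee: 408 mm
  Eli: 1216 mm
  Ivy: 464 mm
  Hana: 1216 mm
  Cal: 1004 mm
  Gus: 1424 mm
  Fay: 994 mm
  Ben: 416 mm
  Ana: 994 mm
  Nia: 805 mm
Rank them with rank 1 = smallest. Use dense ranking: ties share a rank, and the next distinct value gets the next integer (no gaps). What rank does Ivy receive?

3

Sorted (ascending): 408, 416, 464, 805, 994, 994, 1004, 1216, 1216, 1424
The 2 values of 994 share dense rank 5.
The 2 values of 1216 share dense rank 7.
Remaining distinct values take the next consecutive integers.
Ivy has value 464 mm → rank 3.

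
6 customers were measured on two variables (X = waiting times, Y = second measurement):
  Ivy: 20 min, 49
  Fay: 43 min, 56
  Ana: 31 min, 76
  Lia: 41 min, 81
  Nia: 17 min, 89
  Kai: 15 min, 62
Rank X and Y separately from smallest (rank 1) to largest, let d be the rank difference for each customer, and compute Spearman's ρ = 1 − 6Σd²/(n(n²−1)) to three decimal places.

Ranks of variable 1: 3, 6, 4, 5, 2, 1
Ranks of variable 2: 1, 2, 4, 5, 6, 3
d = r₁ − r₂: 2, 4, 0, 0, -4, -2
d²: 4, 16, 0, 0, 16, 4; Σd² = 40
ρ = 1 − 6·40/(6·35) = 1 − 240/210 = -0.143

-0.143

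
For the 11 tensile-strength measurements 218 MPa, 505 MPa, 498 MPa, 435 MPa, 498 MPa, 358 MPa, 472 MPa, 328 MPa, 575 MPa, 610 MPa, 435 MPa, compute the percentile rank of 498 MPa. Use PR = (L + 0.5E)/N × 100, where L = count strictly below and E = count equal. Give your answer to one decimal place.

63.6

N = 11.
Strictly below 498: 6. Equal to 498: 2.
PR = (6 + 0.5·2)/11 × 100 = 63.6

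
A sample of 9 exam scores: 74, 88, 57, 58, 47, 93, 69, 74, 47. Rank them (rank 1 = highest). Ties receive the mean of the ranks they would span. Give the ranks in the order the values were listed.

Sorted (descending): 93, 88, 74, 74, 69, 58, 57, 47, 47
The 2 values of 74 occupy positions 3–4 → average rank (3+4)/2 = 3.5.
The 2 values of 47 occupy positions 8–9 → average rank (8+9)/2 = 8.5.

3.5, 2, 7, 6, 8.5, 1, 5, 3.5, 8.5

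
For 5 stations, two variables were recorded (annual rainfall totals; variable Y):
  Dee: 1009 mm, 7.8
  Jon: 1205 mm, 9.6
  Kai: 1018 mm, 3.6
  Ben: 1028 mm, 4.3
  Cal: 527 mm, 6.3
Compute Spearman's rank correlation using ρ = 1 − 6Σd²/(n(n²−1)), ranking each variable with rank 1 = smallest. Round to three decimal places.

Ranks of variable 1: 2, 5, 3, 4, 1
Ranks of variable 2: 4, 5, 1, 2, 3
d = r₁ − r₂: -2, 0, 2, 2, -2
d²: 4, 0, 4, 4, 4; Σd² = 16
ρ = 1 − 6·16/(5·24) = 1 − 96/120 = 0.200

0.200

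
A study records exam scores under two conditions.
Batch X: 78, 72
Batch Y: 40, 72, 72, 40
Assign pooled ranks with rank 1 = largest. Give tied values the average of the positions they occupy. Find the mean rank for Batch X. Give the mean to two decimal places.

Sorted (descending): 78, 72, 72, 72, 40, 40
The 3 values of 72 occupy positions 2–4 → average rank 3.
The 2 values of 40 occupy positions 5–6 → average rank (5+6)/2 = 5.5.
Batch X values → pooled ranks: 78→1, 72→3
Mean rank = (1 + 3) / 2 = 2.00

2.00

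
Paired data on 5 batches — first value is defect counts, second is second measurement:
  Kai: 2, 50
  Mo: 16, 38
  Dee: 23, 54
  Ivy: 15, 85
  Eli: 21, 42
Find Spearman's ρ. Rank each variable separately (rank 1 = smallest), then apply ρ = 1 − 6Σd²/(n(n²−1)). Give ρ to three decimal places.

-0.100

Ranks of variable 1: 1, 3, 5, 2, 4
Ranks of variable 2: 3, 1, 4, 5, 2
d = r₁ − r₂: -2, 2, 1, -3, 2
d²: 4, 4, 1, 9, 4; Σd² = 22
ρ = 1 − 6·22/(5·24) = 1 − 132/120 = -0.100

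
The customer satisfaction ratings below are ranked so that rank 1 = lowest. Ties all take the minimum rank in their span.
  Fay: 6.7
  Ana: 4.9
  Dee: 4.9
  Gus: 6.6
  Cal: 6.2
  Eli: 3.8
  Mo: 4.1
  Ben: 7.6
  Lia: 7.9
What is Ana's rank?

3

Sorted (ascending): 3.8, 4.1, 4.9, 4.9, 6.2, 6.6, 6.7, 7.6, 7.9
The 2 values of 4.9 occupy positions 3–4 → each gets rank 3.
Ana has value 4.9 → rank 3.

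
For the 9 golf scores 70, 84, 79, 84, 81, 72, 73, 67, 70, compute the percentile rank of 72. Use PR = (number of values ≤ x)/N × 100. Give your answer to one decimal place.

N = 9.
Strictly below 72: 3. Equal to 72: 1.
PR = 4/9 × 100 = 44.4

44.4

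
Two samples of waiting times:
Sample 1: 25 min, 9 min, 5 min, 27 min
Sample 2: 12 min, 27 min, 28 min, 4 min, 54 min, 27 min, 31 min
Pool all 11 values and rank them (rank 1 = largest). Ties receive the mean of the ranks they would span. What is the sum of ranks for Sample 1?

Sorted (descending): 54, 31, 28, 27, 27, 27, 25, 12, 9, 5, 4
The 3 values of 27 occupy positions 4–6 → average rank 5.
Sample 1 values → pooled ranks: 25→7, 9→9, 5→10, 27→5
Rank sum = 7 + 9 + 10 + 5 = 31

31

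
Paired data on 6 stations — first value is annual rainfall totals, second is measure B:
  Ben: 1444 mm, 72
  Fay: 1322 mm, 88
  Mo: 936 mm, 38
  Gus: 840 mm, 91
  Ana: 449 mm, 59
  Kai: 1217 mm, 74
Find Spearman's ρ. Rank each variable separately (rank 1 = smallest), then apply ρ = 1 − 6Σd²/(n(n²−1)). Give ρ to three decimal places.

0.143

Ranks of variable 1: 6, 5, 3, 2, 1, 4
Ranks of variable 2: 3, 5, 1, 6, 2, 4
d = r₁ − r₂: 3, 0, 2, -4, -1, 0
d²: 9, 0, 4, 16, 1, 0; Σd² = 30
ρ = 1 − 6·30/(6·35) = 1 − 180/210 = 0.143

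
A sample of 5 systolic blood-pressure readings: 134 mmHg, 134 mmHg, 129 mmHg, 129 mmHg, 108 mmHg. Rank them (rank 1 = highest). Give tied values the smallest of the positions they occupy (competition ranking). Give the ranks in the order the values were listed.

Sorted (descending): 134, 134, 129, 129, 108
The 2 values of 134 occupy positions 1–2 → each gets rank 1.
The 2 values of 129 occupy positions 3–4 → each gets rank 3.

1, 1, 3, 3, 5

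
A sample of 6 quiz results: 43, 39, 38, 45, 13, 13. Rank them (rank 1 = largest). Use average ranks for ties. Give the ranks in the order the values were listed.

2, 3, 4, 1, 5.5, 5.5

Sorted (descending): 45, 43, 39, 38, 13, 13
The 2 values of 13 occupy positions 5–6 → average rank (5+6)/2 = 5.5.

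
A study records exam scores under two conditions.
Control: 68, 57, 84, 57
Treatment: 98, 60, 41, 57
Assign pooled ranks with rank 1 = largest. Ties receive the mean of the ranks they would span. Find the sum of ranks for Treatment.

19

Sorted (descending): 98, 84, 68, 60, 57, 57, 57, 41
The 3 values of 57 occupy positions 5–7 → average rank 6.
Treatment values → pooled ranks: 98→1, 60→4, 41→8, 57→6
Rank sum = 1 + 4 + 8 + 6 = 19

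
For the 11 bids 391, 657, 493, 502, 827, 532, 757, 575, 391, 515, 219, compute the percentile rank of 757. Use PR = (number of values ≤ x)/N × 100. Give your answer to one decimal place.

N = 11.
Strictly below 757: 9. Equal to 757: 1.
PR = 10/11 × 100 = 90.9

90.9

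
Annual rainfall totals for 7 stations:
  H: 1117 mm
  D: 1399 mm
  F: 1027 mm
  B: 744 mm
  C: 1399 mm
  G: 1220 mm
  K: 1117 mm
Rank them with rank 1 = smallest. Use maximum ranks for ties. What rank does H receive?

Sorted (ascending): 744, 1027, 1117, 1117, 1220, 1399, 1399
The 2 values of 1117 occupy positions 3–4 → each gets rank 4.
The 2 values of 1399 occupy positions 6–7 → each gets rank 7.
H has value 1117 mm → rank 4.

4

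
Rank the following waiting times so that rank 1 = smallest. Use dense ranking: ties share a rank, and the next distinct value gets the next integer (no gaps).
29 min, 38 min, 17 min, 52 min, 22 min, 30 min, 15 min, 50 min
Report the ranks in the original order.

Sorted (ascending): 15, 17, 22, 29, 30, 38, 50, 52
No ties — each value takes its position as its rank.

4, 6, 2, 8, 3, 5, 1, 7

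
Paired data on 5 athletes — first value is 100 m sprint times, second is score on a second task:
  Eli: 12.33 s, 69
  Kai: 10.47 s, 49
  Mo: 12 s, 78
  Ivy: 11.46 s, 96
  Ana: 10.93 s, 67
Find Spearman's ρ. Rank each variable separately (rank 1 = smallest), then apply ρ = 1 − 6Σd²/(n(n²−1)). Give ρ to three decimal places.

Ranks of variable 1: 5, 1, 4, 3, 2
Ranks of variable 2: 3, 1, 4, 5, 2
d = r₁ − r₂: 2, 0, 0, -2, 0
d²: 4, 0, 0, 4, 0; Σd² = 8
ρ = 1 − 6·8/(5·24) = 1 − 48/120 = 0.600

0.600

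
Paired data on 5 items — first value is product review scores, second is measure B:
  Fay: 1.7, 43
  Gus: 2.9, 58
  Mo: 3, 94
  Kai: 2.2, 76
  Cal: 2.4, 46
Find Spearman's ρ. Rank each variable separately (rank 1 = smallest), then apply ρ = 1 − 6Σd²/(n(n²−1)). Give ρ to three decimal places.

Ranks of variable 1: 1, 4, 5, 2, 3
Ranks of variable 2: 1, 3, 5, 4, 2
d = r₁ − r₂: 0, 1, 0, -2, 1
d²: 0, 1, 0, 4, 1; Σd² = 6
ρ = 1 − 6·6/(5·24) = 1 − 36/120 = 0.700

0.700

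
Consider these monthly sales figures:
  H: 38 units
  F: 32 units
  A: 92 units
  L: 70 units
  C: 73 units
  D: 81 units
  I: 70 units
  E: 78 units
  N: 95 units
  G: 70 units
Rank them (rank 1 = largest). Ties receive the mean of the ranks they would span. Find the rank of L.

Sorted (descending): 95, 92, 81, 78, 73, 70, 70, 70, 38, 32
The 3 values of 70 occupy positions 6–8 → average rank 7.
L has value 70 units → rank 7.

7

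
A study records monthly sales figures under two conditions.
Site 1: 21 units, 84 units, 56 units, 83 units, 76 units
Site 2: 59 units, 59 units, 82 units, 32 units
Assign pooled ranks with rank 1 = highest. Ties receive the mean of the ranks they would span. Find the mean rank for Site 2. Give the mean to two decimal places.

Sorted (descending): 84, 83, 82, 76, 59, 59, 56, 32, 21
The 2 values of 59 occupy positions 5–6 → average rank (5+6)/2 = 5.5.
Site 2 values → pooled ranks: 59→5.5, 59→5.5, 82→3, 32→8
Mean rank = (5.5 + 5.5 + 3 + 8) / 4 = 5.50

5.50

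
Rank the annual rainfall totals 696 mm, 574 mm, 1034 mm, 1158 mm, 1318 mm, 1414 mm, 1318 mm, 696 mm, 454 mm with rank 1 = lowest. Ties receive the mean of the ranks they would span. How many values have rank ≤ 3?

Sorted (ascending): 454, 574, 696, 696, 1034, 1158, 1318, 1318, 1414
The 2 values of 696 occupy positions 3–4 → average rank (3+4)/2 = 3.5.
The 2 values of 1318 occupy positions 7–8 → average rank (7+8)/2 = 7.5.
Ranks ≤ 3: {1, 2} → 2 values.

2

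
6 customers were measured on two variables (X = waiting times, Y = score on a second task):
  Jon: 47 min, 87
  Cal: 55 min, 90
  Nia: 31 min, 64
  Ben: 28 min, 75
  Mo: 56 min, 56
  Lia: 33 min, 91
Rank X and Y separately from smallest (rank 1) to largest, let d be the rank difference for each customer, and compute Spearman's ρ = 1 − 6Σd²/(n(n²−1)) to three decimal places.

-0.086

Ranks of variable 1: 4, 5, 2, 1, 6, 3
Ranks of variable 2: 4, 5, 2, 3, 1, 6
d = r₁ − r₂: 0, 0, 0, -2, 5, -3
d²: 0, 0, 0, 4, 25, 9; Σd² = 38
ρ = 1 − 6·38/(6·35) = 1 − 228/210 = -0.086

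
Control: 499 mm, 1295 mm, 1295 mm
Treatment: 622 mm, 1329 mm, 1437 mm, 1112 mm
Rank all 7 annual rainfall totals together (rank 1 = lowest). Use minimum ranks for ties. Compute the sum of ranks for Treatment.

18

Sorted (ascending): 499, 622, 1112, 1295, 1295, 1329, 1437
The 2 values of 1295 occupy positions 4–5 → each gets rank 4.
Treatment values → pooled ranks: 622→2, 1329→6, 1437→7, 1112→3
Rank sum = 2 + 6 + 7 + 3 = 18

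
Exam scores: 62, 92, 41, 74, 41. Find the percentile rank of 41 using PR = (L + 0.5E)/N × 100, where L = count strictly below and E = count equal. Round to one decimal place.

20.0

N = 5.
Strictly below 41: 0. Equal to 41: 2.
PR = (0 + 0.5·2)/5 × 100 = 20.0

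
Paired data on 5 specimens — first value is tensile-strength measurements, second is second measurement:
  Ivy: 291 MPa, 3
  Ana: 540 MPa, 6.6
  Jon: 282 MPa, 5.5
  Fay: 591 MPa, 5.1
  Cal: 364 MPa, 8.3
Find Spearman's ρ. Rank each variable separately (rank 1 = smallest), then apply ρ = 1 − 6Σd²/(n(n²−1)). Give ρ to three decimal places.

0.100

Ranks of variable 1: 2, 4, 1, 5, 3
Ranks of variable 2: 1, 4, 3, 2, 5
d = r₁ − r₂: 1, 0, -2, 3, -2
d²: 1, 0, 4, 9, 4; Σd² = 18
ρ = 1 − 6·18/(5·24) = 1 − 108/120 = 0.100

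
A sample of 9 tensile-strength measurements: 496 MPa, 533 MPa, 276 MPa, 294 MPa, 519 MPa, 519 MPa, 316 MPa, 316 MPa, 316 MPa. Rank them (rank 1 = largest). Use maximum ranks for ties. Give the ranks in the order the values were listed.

4, 1, 9, 8, 3, 3, 7, 7, 7

Sorted (descending): 533, 519, 519, 496, 316, 316, 316, 294, 276
The 2 values of 519 occupy positions 2–3 → each gets rank 3.
The 3 values of 316 occupy positions 5–7 → each gets rank 7.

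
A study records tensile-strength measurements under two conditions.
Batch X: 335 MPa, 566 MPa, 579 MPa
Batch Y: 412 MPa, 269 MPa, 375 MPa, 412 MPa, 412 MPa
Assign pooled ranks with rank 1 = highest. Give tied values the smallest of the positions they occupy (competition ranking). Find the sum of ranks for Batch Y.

23

Sorted (descending): 579, 566, 412, 412, 412, 375, 335, 269
The 3 values of 412 occupy positions 3–5 → each gets rank 3.
Batch Y values → pooled ranks: 412→3, 269→8, 375→6, 412→3, 412→3
Rank sum = 3 + 8 + 6 + 3 + 3 = 23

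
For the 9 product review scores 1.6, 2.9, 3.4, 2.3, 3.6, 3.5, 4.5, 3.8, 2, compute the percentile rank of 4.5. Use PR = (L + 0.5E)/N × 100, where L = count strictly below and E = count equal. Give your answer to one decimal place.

94.4

N = 9.
Strictly below 4.5: 8. Equal to 4.5: 1.
PR = (8 + 0.5·1)/9 × 100 = 94.4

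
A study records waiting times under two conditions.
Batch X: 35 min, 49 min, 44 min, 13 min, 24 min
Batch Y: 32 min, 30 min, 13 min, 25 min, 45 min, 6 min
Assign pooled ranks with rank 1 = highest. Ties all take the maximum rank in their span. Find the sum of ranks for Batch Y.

41

Sorted (descending): 49, 45, 44, 35, 32, 30, 25, 24, 13, 13, 6
The 2 values of 13 occupy positions 9–10 → each gets rank 10.
Batch Y values → pooled ranks: 32→5, 30→6, 13→10, 25→7, 45→2, 6→11
Rank sum = 5 + 6 + 10 + 7 + 2 + 11 = 41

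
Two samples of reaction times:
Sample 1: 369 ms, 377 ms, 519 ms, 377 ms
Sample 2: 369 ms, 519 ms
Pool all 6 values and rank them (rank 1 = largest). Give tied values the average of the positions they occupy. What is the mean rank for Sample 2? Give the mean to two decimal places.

Sorted (descending): 519, 519, 377, 377, 369, 369
The 2 values of 519 occupy positions 1–2 → average rank (1+2)/2 = 1.5.
The 2 values of 377 occupy positions 3–4 → average rank (3+4)/2 = 3.5.
The 2 values of 369 occupy positions 5–6 → average rank (5+6)/2 = 5.5.
Sample 2 values → pooled ranks: 369→5.5, 519→1.5
Mean rank = (5.5 + 1.5) / 2 = 3.50

3.50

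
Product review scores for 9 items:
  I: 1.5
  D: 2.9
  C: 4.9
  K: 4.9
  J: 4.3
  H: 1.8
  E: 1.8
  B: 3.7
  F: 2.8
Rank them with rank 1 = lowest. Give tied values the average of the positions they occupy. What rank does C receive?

8.5

Sorted (ascending): 1.5, 1.8, 1.8, 2.8, 2.9, 3.7, 4.3, 4.9, 4.9
The 2 values of 1.8 occupy positions 2–3 → average rank (2+3)/2 = 2.5.
The 2 values of 4.9 occupy positions 8–9 → average rank (8+9)/2 = 8.5.
C has value 4.9 → rank 8.5.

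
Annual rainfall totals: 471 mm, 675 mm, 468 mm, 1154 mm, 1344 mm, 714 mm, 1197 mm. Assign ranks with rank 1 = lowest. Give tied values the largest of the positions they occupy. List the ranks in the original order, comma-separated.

2, 3, 1, 5, 7, 4, 6

Sorted (ascending): 468, 471, 675, 714, 1154, 1197, 1344
No ties — each value takes its position as its rank.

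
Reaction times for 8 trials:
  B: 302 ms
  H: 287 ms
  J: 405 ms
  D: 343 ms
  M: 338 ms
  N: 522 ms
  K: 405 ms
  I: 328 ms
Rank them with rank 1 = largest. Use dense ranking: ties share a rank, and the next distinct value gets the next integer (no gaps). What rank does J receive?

Sorted (descending): 522, 405, 405, 343, 338, 328, 302, 287
The 2 values of 405 share dense rank 2.
Remaining distinct values take the next consecutive integers.
J has value 405 ms → rank 2.

2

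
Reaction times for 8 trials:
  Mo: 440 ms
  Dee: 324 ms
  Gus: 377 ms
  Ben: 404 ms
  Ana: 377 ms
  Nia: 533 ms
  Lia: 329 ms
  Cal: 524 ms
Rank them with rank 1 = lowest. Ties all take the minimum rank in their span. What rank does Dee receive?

1

Sorted (ascending): 324, 329, 377, 377, 404, 440, 524, 533
The 2 values of 377 occupy positions 3–4 → each gets rank 3.
Dee has value 324 ms → rank 1.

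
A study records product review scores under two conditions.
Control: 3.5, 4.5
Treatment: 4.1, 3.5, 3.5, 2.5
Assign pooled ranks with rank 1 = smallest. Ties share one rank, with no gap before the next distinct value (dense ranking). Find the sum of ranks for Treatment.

8

Sorted (ascending): 2.5, 3.5, 3.5, 3.5, 4.1, 4.5
The 3 values of 3.5 share dense rank 2.
Remaining distinct values take the next consecutive integers.
Treatment values → pooled ranks: 4.1→3, 3.5→2, 3.5→2, 2.5→1
Rank sum = 3 + 2 + 2 + 1 = 8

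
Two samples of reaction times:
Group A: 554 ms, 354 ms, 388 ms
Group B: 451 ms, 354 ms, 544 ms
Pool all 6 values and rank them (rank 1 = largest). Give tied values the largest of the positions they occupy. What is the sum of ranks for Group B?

Sorted (descending): 554, 544, 451, 388, 354, 354
The 2 values of 354 occupy positions 5–6 → each gets rank 6.
Group B values → pooled ranks: 451→3, 354→6, 544→2
Rank sum = 3 + 6 + 2 = 11

11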